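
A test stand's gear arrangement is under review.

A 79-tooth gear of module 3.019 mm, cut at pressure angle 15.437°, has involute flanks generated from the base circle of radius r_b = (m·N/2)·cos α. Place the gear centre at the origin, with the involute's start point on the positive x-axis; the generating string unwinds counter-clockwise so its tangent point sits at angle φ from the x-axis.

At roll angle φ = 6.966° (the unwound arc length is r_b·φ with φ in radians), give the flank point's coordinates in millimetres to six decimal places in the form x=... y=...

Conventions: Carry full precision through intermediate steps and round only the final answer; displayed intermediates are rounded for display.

topology: single-mesh involute geometry — m = 3.019, N = 79
pitch radius r_p = m·N/2 = 3.019·79/2 = 119.250500
base radius r_b = r_p·cos α = 119.250500·cos 15.437° = 114.948385
roll angle φ = 6.966° = 0.12157964 rad
x = r_b·(cos φ + φ·sin φ) = 115.794809
y = r_b·(sin φ − φ·cos φ) = 0.068758

x=115.794809 y=0.068758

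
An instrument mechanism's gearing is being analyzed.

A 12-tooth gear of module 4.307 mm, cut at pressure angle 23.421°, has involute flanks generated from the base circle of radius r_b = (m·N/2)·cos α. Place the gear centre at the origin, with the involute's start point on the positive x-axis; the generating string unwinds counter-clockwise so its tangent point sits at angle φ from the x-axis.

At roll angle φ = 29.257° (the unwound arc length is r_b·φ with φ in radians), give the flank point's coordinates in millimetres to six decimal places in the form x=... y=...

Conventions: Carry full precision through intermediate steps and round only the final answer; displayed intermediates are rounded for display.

recognized (one wheel, involute flank): single-mesh tooth geometry, m = 4.307, N = 12
pitch radius r_p = m·N/2 = 4.307·12/2 = 25.842000
base radius r_b = r_p·cos α = 25.842000·cos 23.421° = 23.712852
roll angle φ = 29.257° = 0.51063098 rad
x = r_b·(cos φ + φ·sin φ) = 26.605722
y = r_b·(sin φ − φ·cos φ) = 1.025221

x=26.605722 y=1.025221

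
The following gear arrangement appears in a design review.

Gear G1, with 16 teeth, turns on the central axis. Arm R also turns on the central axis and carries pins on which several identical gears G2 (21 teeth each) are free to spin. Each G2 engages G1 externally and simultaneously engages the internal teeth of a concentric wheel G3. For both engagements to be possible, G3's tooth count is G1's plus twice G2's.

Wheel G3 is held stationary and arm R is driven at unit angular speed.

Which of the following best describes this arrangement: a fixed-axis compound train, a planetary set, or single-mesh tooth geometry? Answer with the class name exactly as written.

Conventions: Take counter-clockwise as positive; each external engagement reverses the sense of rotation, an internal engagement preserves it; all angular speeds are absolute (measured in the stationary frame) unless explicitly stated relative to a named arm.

planetary set

planetary set (16T centre, 21T on arm, 58T internal) — Willis relation
classification: planetary set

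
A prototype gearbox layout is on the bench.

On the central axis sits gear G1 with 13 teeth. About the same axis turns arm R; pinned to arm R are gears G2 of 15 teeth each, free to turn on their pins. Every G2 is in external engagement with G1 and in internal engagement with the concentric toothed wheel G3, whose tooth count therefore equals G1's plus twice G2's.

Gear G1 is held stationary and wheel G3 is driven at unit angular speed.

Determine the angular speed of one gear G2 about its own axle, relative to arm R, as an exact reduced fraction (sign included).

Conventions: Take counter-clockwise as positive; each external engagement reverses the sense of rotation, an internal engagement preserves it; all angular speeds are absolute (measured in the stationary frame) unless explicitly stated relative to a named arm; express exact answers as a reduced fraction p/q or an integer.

planetary set (13T centre, 15T on arm, 43T internal) — Willis relation
ring teeth: 13 + 2·15 = 43
13(ω_sun−ω_arm) = −43(ω_ring−ω_arm),  ω_sun = 0, ω_ring = 1
13(0−ω_arm) = −43(1−ω_arm)  ⇒  56·ω_arm = 43  ⇒  ω_arm = 43/56
sun–planet mesh: 13·(0−43/56) = −15·(ω_p−ω_arm)  ⇒  ω_p−ω_arm = 559/840
exact speed ratio = 559/840

559/840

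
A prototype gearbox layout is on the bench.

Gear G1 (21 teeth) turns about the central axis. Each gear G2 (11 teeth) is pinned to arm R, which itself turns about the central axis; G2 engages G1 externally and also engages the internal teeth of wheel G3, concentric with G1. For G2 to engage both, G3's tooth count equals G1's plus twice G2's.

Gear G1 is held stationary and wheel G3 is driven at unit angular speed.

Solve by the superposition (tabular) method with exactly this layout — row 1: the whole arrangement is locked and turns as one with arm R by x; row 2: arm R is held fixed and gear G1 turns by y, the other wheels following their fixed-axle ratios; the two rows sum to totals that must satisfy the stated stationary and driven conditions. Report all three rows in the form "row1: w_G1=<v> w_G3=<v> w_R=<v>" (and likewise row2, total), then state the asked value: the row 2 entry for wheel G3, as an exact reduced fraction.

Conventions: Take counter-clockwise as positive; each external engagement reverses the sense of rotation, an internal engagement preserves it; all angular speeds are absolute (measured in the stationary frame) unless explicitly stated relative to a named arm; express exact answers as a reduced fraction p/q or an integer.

row1: w_G1=43/64 w_G3=43/64 w_R=43/64
row2: w_G1=-43/64 w_G3=21/64 w_R=0
total: w_G1=0 w_G3=1 w_R=43/64
asked value: 21/64

class = planetary set [G3 = 21+2·11 = 43; Willis about the carrier]
row 1: whole set turns with the arm by x
row 2 — arm fixed, fixed-axis ratios: sun y, ring −(21/43)·y, arm 0
boundary: total ω_sun = x + y = 0 and total ω_ring = x − (21/43)·y = 1  ⇒  y = -43/64, x = 43/64
row 2 ring = −(21/43)·(-43/64) = 21/64
totals (row 1 + row 2): sun 43/64 + (-43/64) = 0, ring 43/64 + 21/64 = 1, arm 43/64 + 0 = 43/64
asked cell (row2, ring) = 21/64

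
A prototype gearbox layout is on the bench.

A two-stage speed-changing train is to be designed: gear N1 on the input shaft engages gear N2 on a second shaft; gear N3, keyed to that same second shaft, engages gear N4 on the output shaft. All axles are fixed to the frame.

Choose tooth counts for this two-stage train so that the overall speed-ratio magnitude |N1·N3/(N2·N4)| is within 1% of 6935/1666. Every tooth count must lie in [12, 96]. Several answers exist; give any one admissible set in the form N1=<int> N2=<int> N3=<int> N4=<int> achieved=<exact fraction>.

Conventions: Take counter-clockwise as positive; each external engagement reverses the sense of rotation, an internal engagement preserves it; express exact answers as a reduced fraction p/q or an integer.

N1=73 N2=34 N3=95 N4=49 achieved=6935/1666

design class (target 6935/1666): fixed-axis compound train
target = 6935/1666 in lowest terms: an exact hit needs N1·N3 = k·6935 and N2·N4 = k·1666 for one integer k, every count in [12, 96]; additionally prefer no 1:1 stage (N1 ≠ N2, N3 ≠ N4)
k = 1: N1·N3 = 6935 = 73·95, N2·N4 = 1666 = 34·49
achieved = 73·95/(34·49) = 6935/1666; |achieved − target| = 0 ≤ 1387/33320 ✓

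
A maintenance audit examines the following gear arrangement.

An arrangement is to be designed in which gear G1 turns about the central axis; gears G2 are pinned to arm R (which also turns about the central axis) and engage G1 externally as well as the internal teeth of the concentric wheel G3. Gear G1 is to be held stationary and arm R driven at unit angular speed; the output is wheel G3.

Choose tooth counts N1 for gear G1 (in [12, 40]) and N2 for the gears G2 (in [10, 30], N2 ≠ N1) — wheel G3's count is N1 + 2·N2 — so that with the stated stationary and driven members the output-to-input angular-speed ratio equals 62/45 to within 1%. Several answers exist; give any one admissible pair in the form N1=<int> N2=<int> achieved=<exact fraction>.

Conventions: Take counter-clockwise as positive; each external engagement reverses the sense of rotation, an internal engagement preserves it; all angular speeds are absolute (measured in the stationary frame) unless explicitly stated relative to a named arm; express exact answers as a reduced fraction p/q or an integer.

planetary set to be sized for 62/45 (Willis relation)
Willis with ω_sun = 0: ω_ring/ω_arm = (N1+N3)/N3; set equal to 62/45  ⇒  N3/N1 = 1/(62/45 − 1) = 45/17
N3 = N1 + 2·N2  ⇒  N2/N1 = (N3/N1 − 1)/2 = (45/17 − 1)/2 = 14/17
smallest multiple with N1 ≥ 12 and N2 ≥ 10: k = 1  ⇒  N1 = 1·17 = 17, N2 = 1·14 = 14 (N1 ≤ 40, N2 ≤ 30, N2 ≠ N1 ✓), N3 = 17 + 2·14 = 45
check: (N1+N3)/N3 with N1 = 17, N3 = 45 gives 62/45; |achieved − target| = 0 ≤ 31/2250 ✓

N1=17 N2=14 achieved=62/45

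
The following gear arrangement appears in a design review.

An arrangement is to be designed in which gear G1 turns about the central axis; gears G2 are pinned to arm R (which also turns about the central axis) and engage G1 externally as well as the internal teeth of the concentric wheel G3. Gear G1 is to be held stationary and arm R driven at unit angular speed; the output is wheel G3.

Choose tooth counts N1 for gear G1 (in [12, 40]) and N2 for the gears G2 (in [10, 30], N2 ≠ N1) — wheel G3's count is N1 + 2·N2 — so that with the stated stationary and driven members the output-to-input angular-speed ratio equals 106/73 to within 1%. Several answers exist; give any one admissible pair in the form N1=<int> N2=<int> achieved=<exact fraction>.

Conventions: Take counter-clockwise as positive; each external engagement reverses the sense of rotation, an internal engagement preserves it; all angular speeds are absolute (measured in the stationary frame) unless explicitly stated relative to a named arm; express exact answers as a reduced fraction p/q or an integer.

N1=33 N2=20 achieved=106/73

planetary set to be sized for 106/73 (Willis relation)
Willis with ω_sun = 0: ω_ring/ω_arm = (N1+N3)/N3; set equal to 106/73  ⇒  N3/N1 = 1/(106/73 − 1) = 73/33
N3 = N1 + 2·N2  ⇒  N2/N1 = (N3/N1 − 1)/2 = (73/33 − 1)/2 = 20/33
smallest multiple with N1 ≥ 12 and N2 ≥ 10: k = 1  ⇒  N1 = 1·33 = 33, N2 = 1·20 = 20 (N1 ≤ 40, N2 ≤ 30, N2 ≠ N1 ✓), N3 = 33 + 2·20 = 73
check: (N1+N3)/N3 with N1 = 33, N3 = 73 gives 106/73; |achieved − target| = 0 ≤ 53/3650 ✓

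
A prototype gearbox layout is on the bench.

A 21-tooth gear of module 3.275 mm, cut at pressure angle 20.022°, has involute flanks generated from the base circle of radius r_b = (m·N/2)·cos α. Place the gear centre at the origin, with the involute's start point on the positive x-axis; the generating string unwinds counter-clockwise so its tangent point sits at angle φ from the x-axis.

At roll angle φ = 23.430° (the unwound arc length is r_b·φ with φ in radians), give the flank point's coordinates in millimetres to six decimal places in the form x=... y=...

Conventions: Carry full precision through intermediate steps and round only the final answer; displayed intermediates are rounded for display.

x=34.898708 y=0.724225

single-mesh involute tooth geometry (21T wheel at module 3.275)
pitch radius r_p = m·N/2 = 3.275·21/2 = 34.387500
base radius r_b = r_p·cos α = 34.387500·cos 20.022° = 32.309162
roll angle φ = 23.430° = 0.40893064 rad
x = r_b·(cos φ + φ·sin φ) = 34.898708
y = r_b·(sin φ − φ·cos φ) = 0.724225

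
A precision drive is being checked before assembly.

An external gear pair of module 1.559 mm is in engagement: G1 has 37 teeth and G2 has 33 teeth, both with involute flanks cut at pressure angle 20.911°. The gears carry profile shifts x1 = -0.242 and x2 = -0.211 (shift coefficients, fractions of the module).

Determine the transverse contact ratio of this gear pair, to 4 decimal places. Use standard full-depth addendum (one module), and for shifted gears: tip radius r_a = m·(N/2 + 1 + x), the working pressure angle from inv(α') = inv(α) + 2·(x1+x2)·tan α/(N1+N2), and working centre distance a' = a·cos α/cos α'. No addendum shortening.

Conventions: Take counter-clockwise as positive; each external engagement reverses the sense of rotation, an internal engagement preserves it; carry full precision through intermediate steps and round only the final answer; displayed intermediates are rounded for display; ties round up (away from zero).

recognized (one external pair, fixed centres): single-mesh tooth geometry, m = 1.559, N1 = 37, N2 = 33
base radii: r_b1 = 26.941883, r_b2 = 24.029247
tip radii: r_a1 = 30.023222, r_a2 = 26.953551
inv(α') = inv(20.911°) + 2·(-0.242-0.211)·tan α/(37+33) = 0.01217182  ⇒  α' = 18.73347°
a' = a·cos α / cos α' = 54.5650·cos 20.911°/cos 18.73347° = 53.822494
action lengths: √(r_a1²−r_b1²) = 13.248729, √(r_a2²−r_b2²) = 12.210210
base pitch p_b = π·m·cos α = 4.575158
CR = (13.248729 + 12.210210 − 53.822494·sin 18.73347°)/4.575158 = 1.786379
contact ratio ≈ 1.7864

1.7864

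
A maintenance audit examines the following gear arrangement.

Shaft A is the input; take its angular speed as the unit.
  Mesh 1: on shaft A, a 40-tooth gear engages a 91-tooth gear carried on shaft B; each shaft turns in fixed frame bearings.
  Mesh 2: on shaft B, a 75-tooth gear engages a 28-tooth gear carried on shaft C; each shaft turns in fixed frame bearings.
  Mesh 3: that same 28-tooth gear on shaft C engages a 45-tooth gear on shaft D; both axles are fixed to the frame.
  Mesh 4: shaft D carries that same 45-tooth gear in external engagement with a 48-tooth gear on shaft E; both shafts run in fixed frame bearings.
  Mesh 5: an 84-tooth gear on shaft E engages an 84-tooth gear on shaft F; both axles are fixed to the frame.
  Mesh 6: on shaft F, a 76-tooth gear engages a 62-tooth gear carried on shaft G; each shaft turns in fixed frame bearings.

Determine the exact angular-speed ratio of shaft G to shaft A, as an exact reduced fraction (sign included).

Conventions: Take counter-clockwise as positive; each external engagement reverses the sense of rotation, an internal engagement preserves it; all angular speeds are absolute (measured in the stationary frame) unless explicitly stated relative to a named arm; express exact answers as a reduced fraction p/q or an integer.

2375/2821

class = fixed-axis compound train [6 meshes; 6 ratios multiply, 6 sense flips]
mesh 1 [40T→91T]: running ratio 40/91, sense −
mesh 2 [75T→28T]: running ratio 750/637, sense +
mesh 3 [28T→45T]: running ratio 200/273, sense −
mesh 4 [45T→48T]: running ratio 125/182, sense +
mesh 5 [84T→84T]: running ratio 125/182, sense −
mesh 6 [76T→62T]: running ratio 2375/2821, sense +
ω_out/ω_in = 2375/2821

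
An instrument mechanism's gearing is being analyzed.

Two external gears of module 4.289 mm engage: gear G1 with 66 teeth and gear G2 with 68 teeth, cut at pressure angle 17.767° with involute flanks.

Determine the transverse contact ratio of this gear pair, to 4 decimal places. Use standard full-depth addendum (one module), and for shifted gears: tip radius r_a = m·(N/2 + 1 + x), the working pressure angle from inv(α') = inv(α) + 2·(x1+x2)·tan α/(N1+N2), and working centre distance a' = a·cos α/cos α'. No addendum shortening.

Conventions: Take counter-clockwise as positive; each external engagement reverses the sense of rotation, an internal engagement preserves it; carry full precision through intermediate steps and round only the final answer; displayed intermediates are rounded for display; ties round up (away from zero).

1.9463

recognized (one external pair, fixed centres): single-mesh tooth geometry, m = 4.289, N1 = 66, N2 = 68
base radii: r_b1 = 134.786436, r_b2 = 138.870873
tip radii: r_a1 = 145.826000, r_a2 = 150.115000
no profile shift: α' = α, a' = a
action lengths: √(r_a1²−r_b1²) = 55.658234, √(r_a2²−r_b2²) = 57.003455
base pitch p_b = π·m·cos α = 12.831639
CR = (55.658234 + 57.003455 − 287.363000·sin 17.76700°)/12.831639 = 1.946265
contact ratio ≈ 1.9463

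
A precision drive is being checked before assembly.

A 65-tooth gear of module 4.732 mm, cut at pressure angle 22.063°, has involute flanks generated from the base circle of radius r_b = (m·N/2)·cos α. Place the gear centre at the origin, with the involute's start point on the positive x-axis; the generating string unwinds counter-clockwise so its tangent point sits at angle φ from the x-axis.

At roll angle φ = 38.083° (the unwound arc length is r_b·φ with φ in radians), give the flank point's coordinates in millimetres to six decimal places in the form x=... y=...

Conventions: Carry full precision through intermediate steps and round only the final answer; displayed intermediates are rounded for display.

single-mesh involute tooth geometry (65T wheel at module 4.732)
pitch radius r_p = m·N/2 = 4.732·65/2 = 153.790000
base radius r_b = r_p·cos α = 153.790000·cos 22.063° = 142.528172
roll angle φ = 38.083° = 0.66467374 rad
x = r_b·(cos φ + φ·sin φ) = 170.619106
y = r_b·(sin φ − φ·cos φ) = 13.344293

x=170.619106 y=13.344293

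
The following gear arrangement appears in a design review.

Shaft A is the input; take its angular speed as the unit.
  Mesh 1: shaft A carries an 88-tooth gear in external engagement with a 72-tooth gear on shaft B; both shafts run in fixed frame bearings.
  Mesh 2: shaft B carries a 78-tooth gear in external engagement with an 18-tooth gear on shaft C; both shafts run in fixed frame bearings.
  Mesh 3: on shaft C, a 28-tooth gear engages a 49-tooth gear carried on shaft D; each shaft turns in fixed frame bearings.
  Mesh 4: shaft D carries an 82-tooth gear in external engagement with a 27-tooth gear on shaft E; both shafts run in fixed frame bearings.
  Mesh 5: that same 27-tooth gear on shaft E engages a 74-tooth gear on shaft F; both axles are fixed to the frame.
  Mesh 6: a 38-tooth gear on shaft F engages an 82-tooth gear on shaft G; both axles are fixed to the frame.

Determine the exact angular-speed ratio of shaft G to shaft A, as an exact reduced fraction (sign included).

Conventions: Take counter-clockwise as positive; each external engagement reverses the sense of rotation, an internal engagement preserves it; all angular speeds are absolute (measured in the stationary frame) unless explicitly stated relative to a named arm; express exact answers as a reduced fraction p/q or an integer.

class = fixed-axis compound train [6 meshes; 6 ratios multiply, 6 sense flips]
mesh 1 [88T→72T]: running ratio 11/9, sense −
mesh 2 [78T→18T]: running ratio 143/27, sense +
mesh 3 [28T→49T]: running ratio 572/189, sense −
mesh 4 [82T→27T]: running ratio 46904/5103, sense +
mesh 5 [27T→74T]: running ratio 23452/6993, sense −
mesh 6 [38T→82T]: running ratio 10868/6993, sense +
ω_out/ω_in = 10868/6993

10868/6993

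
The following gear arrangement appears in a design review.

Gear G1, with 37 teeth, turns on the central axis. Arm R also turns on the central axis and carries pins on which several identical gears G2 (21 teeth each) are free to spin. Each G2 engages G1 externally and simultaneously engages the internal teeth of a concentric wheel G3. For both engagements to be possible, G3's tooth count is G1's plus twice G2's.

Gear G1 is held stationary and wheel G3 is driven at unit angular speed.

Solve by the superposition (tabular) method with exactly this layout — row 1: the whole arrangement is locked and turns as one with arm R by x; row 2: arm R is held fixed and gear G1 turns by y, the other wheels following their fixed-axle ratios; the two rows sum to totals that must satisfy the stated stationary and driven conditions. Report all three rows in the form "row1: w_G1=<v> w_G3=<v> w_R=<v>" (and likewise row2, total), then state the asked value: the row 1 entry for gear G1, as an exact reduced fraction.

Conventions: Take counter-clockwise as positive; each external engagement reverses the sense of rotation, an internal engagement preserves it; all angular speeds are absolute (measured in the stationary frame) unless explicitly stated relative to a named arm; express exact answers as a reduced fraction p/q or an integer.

row1: w_G1=79/116 w_G3=79/116 w_R=79/116
row2: w_G1=-79/116 w_G3=37/116 w_R=0
total: w_G1=0 w_G3=1 w_R=79/116
asked value: 79/116

recognized (axles ride arm R): planetary set, 37/21/79 teeth
row 1 (train locked, turned with arm): all members turn x
row 2 — arm fixed, fixed-axis ratios: sun y, ring −(37/79)·y, arm 0
boundary: total ω_sun = x + y = 0 and total ω_ring = x − (37/79)·y = 1  ⇒  y = -79/116, x = 79/116
row 2 ring = −(37/79)·(-79/116) = 37/116
totals (row 1 + row 2): sun 79/116 + (-79/116) = 0, ring 79/116 + 37/116 = 1, arm 79/116 + 0 = 79/116
asked cell (row1, sun) = 79/116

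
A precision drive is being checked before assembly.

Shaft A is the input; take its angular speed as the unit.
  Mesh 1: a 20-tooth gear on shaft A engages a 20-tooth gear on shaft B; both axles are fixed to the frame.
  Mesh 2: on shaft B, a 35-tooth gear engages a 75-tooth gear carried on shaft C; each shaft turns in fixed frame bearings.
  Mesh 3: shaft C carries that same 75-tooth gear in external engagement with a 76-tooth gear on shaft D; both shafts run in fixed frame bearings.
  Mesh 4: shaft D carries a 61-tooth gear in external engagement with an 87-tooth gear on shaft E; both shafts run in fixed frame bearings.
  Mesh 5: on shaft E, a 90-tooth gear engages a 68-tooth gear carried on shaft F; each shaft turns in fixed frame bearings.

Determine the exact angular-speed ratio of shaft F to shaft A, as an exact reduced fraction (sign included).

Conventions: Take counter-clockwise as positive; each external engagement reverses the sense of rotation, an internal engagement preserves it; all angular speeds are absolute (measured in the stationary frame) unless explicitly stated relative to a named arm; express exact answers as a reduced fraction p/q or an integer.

class = fixed-axis compound train [5 meshes; 5 ratios multiply, 5 sense flips]
mesh 1 [20T→20T]: running ratio 1, sense −
mesh 2 [35T→75T]: running ratio 7/15, sense +
mesh 3 [75T→76T]: running ratio 35/76, sense −
mesh 4 [61T→87T]: running ratio 2135/6612, sense +
mesh 5 [90T→68T]: running ratio 32025/74936, sense −
ω_out/ω_in = -32025/74936

-32025/74936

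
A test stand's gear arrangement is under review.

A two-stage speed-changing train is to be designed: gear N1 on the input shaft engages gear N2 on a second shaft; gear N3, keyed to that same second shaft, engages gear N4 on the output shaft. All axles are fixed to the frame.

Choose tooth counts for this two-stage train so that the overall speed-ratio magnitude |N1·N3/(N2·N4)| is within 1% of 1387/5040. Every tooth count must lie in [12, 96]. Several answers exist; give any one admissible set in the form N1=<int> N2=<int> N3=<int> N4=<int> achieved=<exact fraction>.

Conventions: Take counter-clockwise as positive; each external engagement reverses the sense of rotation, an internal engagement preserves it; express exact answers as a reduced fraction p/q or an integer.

topology: fixed-axis compound train — 2 stages, target 1387/5040
target = 1387/5040 in lowest terms: an exact hit needs N1·N3 = k·1387 and N2·N4 = k·5040 for one integer k, every count in [12, 96]; additionally prefer no 1:1 stage (N1 ≠ N2, N3 ≠ N4)
k = 1: N1·N3 = 1387 = 19·73, N2·N4 = 5040 = 56·90
achieved = 19·73/(56·90) = 1387/5040; |achieved − target| = 0 ≤ 1387/504000 ✓

N1=19 N2=56 N3=73 N4=90 achieved=1387/5040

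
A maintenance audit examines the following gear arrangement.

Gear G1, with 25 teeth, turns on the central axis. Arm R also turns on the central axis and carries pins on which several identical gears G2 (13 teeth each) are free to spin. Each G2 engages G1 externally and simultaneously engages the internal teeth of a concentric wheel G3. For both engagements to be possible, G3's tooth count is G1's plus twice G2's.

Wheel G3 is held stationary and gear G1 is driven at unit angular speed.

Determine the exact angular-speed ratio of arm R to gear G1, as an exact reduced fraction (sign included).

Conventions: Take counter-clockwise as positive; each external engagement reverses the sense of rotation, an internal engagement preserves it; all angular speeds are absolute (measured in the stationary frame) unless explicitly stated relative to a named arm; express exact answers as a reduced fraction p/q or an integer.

25/76

planetary set (25T centre, 13T on arm, 51T internal) — Willis relation
ring teeth: 25 + 2·13 = 51
25(ω_sun−ω_arm) = −51(ω_ring−ω_arm),  ω_ring = 0, ω_sun = 1
25(1−ω_arm) = −51(0−ω_arm)  ⇒  76·ω_arm = 25  ⇒  ω_arm = 25/76
ω_out/ω_in = 25/76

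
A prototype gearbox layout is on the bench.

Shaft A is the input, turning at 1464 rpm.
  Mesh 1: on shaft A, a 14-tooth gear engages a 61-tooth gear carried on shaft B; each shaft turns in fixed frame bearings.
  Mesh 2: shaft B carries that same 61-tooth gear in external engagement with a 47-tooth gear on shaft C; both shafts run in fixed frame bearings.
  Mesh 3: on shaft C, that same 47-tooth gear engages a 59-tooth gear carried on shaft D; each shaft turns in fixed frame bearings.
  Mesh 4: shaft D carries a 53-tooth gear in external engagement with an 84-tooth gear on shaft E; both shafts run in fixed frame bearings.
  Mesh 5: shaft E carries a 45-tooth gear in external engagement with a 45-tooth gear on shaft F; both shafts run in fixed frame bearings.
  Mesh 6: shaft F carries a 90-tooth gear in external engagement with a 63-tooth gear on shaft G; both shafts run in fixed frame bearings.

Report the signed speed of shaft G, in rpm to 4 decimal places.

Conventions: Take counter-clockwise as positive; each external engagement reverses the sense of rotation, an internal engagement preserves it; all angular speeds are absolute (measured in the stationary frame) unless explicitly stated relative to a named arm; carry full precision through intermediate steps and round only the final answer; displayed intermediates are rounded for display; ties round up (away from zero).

+313.1235 rpm

recognized (7 fixed axles, 6 meshes): fixed-axis compound train
mesh 1 [14T→61T]: ω = 1464.0000×14/61 = 336.0000 rpm, sense flips to −
mesh 2 [61T→47T]: ω = 336.0000×61/47 = 436.0851 rpm, sense flips to +
mesh 3 [47T→59T]: ω = 436.0851×47/59 = 347.3898 rpm, sense flips to −
mesh 4 [53T→84T]: ω = 347.3898×53/84 = 219.1864 rpm, sense flips to +
mesh 5 [45T→45T]: ω = 219.1864×45/45 = 219.1864 rpm, sense flips to −
mesh 6 [90T→63T]: ω = 219.1864×90/63 = 313.1235 rpm, sense flips to +
signed output speed = +313.1235 rpm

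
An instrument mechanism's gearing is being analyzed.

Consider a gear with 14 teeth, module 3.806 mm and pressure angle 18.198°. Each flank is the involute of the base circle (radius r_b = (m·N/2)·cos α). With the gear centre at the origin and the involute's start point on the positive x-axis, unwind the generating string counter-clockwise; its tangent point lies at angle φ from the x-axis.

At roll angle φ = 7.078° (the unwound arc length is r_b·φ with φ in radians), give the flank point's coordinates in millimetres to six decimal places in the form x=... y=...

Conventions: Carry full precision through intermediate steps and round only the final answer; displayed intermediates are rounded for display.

topology: single-mesh involute geometry — m = 3.806, N = 14
pitch radius r_p = m·N/2 = 3.806·14/2 = 26.642000
base radius r_b = r_p·cos α = 26.642000·cos 18.198° = 25.309446
roll angle φ = 7.078° = 0.12353440 rad
x = r_b·(cos φ + φ·sin φ) = 25.501830
y = r_b·(sin φ − φ·cos φ) = 0.015880

x=25.501830 y=0.015880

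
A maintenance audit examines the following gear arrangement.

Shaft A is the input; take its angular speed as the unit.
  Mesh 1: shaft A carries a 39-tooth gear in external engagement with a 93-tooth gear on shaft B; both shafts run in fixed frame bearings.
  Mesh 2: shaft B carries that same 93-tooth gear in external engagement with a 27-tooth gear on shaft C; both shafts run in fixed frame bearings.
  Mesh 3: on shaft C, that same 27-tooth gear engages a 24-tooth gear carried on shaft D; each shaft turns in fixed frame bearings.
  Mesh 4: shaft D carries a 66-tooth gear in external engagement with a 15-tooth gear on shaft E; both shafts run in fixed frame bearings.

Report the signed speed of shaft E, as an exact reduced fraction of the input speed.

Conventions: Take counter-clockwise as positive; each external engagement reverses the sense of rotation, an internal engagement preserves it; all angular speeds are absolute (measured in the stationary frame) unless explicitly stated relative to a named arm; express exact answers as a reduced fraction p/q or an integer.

4-mesh fixed-axis compound train (all bearings frame-fixed)
mesh 1 [39T→93T]: |ω|/ω_in = 1×39/93 = 13/31, sense flips to −
mesh 2 [93T→27T]: |ω|/ω_in = (13/31)×93/27 = 13/9, sense flips to +
mesh 3 [27T→24T]: |ω|/ω_in = (13/9)×27/24 = 13/8, sense flips to −
mesh 4 [66T→15T]: |ω|/ω_in = (13/8)×66/15 = 143/20, sense flips to +
signed output speed (× input speed) = 143/20

143/20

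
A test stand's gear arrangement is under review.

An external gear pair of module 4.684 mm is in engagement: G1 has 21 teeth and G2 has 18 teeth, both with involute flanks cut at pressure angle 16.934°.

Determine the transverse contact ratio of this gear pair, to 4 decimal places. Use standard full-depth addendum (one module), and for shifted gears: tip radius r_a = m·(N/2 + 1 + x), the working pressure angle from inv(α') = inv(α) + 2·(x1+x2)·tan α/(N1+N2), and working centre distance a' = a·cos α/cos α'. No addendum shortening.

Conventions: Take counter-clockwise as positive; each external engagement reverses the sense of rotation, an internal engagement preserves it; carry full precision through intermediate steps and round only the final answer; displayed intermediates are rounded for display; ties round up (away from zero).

1.6657

class = single-mesh tooth geometry [involute pair 21T × 18T, m = 4.684]
base radii: r_b1 = 47.049513, r_b2 = 40.328154
tip radii: r_a1 = 53.866000, r_a2 = 46.840000
no profile shift: α' = α, a' = a
action lengths: √(r_a1²−r_b1²) = 26.227643, √(r_a2²−r_b2²) = 23.824894
base pitch p_b = π·m·cos α = 14.077181
CR = (26.227643 + 23.824894 − 91.338000·sin 16.93400°)/14.077181 = 1.665712
contact ratio ≈ 1.6657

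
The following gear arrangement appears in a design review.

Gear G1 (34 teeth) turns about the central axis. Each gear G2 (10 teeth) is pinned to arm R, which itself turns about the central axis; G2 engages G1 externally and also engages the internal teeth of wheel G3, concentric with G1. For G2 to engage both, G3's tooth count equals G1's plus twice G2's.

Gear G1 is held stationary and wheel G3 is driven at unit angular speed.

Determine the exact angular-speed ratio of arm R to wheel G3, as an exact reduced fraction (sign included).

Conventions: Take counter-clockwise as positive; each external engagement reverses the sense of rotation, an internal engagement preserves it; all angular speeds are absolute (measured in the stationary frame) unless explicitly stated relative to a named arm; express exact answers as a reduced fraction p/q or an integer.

class = planetary set [G3 = 34+2·10 = 54; Willis about the carrier]
ring teeth: 34 + 2·10 = 54
34(ω_sun−ω_arm) = −54(ω_ring−ω_arm),  ω_sun = 0, ω_ring = 1
34(0−ω_arm) = −54(1−ω_arm)  ⇒  88·ω_arm = 54  ⇒  ω_arm = 27/44
ω_out/ω_in = 27/44

27/44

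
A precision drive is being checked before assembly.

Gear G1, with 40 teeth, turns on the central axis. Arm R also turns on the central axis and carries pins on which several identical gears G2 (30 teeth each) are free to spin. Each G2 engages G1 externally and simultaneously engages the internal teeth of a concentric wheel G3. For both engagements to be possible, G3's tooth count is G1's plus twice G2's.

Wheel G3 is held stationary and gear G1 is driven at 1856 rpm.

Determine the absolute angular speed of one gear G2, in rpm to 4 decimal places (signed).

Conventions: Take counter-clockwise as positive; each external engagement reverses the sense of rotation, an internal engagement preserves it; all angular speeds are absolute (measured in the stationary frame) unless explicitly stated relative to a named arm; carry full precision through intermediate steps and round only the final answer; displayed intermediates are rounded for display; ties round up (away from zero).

-1237.3333 rpm

topology: planetary set — G1 40T / G2 30T / G3 100T, arm = carrier (Willis)
normalise by the input: solve with ω_sun = 1, then scale by 1856 rpm
ring teeth: 40 + 2·30 = 100
40(ω_sun−ω_arm) = −100(ω_ring−ω_arm),  ω_ring = 0, ω_sun = 1
40(1−ω_arm) = −100(0−ω_arm)  ⇒  140·ω_arm = 40  ⇒  ω_arm = 2/7
sun–planet mesh: 40·(1−2/7) = −30·(ω_p−ω_arm)  ⇒  ω_p−ω_arm = -20/21
ω_p = 2/7 − 20/21 = -2/3
scale: ω_p = -2/3 × 1856 rpm = -1237.3333 rpm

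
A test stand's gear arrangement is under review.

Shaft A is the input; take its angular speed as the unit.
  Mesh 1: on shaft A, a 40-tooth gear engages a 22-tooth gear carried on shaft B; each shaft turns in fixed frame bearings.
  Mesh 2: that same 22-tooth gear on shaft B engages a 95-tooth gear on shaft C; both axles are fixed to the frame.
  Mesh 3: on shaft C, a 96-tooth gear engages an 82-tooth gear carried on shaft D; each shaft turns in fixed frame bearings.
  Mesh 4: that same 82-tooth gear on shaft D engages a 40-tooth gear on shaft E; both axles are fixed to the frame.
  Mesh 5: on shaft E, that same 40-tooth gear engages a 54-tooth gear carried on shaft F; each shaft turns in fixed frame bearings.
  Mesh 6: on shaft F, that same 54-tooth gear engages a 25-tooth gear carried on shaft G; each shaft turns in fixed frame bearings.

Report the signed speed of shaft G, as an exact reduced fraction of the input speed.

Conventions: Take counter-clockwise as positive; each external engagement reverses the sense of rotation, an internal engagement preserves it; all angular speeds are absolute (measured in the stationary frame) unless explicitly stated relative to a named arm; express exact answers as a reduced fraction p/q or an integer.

6-mesh fixed-axis compound train (all bearings frame-fixed)
mesh 1 [40T→22T]: |ω|/ω_in = 1×40/22 = 20/11, sense flips to −
mesh 2 [22T→95T]: |ω|/ω_in = (20/11)×22/95 = 8/19, sense flips to +
mesh 3 [96T→82T]: |ω|/ω_in = (8/19)×96/82 = 384/779, sense flips to −
mesh 4 [82T→40T]: |ω|/ω_in = (384/779)×82/40 = 96/95, sense flips to +
mesh 5 [40T→54T]: |ω|/ω_in = (96/95)×40/54 = 128/171, sense flips to −
mesh 6 [54T→25T]: |ω|/ω_in = (128/171)×54/25 = 768/475, sense flips to +
signed output speed (× input speed) = 768/475

768/475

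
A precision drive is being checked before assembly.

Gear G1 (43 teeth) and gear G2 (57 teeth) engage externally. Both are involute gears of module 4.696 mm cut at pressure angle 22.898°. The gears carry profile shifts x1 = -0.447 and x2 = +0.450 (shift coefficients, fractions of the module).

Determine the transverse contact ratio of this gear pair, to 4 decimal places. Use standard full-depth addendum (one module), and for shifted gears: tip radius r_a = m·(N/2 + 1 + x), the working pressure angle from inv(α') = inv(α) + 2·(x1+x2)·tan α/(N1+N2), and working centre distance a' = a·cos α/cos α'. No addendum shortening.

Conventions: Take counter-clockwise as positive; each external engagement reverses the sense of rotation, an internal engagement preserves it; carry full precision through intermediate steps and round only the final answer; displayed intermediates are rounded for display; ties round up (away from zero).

1.6064

topology: single-mesh involute geometry — m = 4.696, 43T/57T pair
base radii: r_b1 = 93.007935, r_b2 = 123.289588
tip radii: r_a1 = 103.560888, r_a2 = 140.645200
inv(α') = inv(22.898°) + 2·(-0.447+0.450)·tan α/(43+57) = 0.02275525  ⇒  α' = 22.90614°
a' = a·cos α / cos α' = 234.8000·cos 22.898°/cos 22.90614° = 234.814086
action lengths: √(r_a1²−r_b1²) = 45.545380, √(r_a2²−r_b2²) = 67.681237
base pitch p_b = π·m·cos α = 13.590374
CR = (45.545380 + 67.681237 − 234.814086·sin 22.90614°)/13.590374 = 1.606407
contact ratio ≈ 1.6064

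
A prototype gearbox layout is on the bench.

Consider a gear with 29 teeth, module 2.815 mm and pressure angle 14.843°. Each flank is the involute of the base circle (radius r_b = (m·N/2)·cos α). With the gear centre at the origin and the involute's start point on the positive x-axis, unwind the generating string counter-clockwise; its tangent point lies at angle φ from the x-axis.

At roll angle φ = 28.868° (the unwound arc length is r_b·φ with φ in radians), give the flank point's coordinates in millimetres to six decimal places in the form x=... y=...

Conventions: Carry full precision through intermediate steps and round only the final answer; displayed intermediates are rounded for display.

x=44.150115 y=1.639846

class = single-mesh tooth geometry [base-circle involute, m = 2.815, 29T]
pitch radius r_p = m·N/2 = 2.815·29/2 = 40.817500
base radius r_b = r_p·cos α = 40.817500·cos 14.843° = 39.455477
roll angle φ = 28.868° = 0.50384165 rad
x = r_b·(cos φ + φ·sin φ) = 44.150115
y = r_b·(sin φ − φ·cos φ) = 1.639846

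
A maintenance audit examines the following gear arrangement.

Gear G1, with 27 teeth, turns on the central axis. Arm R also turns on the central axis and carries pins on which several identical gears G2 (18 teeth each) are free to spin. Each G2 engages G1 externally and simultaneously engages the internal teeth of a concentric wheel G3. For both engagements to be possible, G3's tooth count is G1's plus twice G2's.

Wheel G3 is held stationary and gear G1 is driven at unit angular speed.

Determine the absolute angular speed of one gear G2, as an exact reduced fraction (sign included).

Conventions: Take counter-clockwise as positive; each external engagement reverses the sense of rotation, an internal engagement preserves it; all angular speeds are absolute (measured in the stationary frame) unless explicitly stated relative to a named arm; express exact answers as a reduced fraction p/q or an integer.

-3/4

class = planetary set [G3 = 27+2·18 = 63; Willis about the carrier]
ring teeth: 27 + 2·18 = 63
27(ω_sun−ω_arm) = −63(ω_ring−ω_arm),  ω_ring = 0, ω_sun = 1
27(1−ω_arm) = −63(0−ω_arm)  ⇒  90·ω_arm = 27  ⇒  ω_arm = 3/10
sun–planet mesh: 27·(1−3/10) = −18·(ω_p−ω_arm)  ⇒  ω_p−ω_arm = -21/20
ω_p = 3/10 − 21/20 = -3/4
exact speed ratio = -3/4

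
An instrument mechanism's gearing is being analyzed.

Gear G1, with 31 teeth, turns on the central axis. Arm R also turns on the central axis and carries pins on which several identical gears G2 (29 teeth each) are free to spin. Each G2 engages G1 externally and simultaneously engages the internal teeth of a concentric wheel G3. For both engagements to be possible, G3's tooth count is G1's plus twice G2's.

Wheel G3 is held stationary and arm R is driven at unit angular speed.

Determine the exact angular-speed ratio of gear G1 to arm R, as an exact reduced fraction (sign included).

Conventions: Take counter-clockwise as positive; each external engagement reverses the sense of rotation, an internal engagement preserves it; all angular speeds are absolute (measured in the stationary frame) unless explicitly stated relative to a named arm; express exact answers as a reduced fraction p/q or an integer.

topology: planetary set — G1 31T / G2 29T / G3 89T, arm = carrier (Willis)
ring teeth: 31 + 2·29 = 89
31(ω_sun−ω_arm) = −89(ω_ring−ω_arm),  ω_ring = 0, ω_arm = 1
ω_sun = 1 − (89/31)(0−1) = 120/31
ω_out/ω_in = 120/31

120/31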